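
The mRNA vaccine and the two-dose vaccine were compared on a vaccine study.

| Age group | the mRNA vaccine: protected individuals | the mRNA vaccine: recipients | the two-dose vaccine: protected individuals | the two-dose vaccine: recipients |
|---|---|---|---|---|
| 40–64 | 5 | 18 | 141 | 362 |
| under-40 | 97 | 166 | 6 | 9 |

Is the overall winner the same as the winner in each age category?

No

40–64: the mRNA vaccine 5/18 = 27.8%, the two-dose vaccine 141/362 = 39.0% → the two-dose vaccine
Under-40: the mRNA vaccine 97/166 = 58.4%, the two-dose vaccine 6/9 = 66.7% → the two-dose vaccine
Overall: the mRNA vaccine 102/184 = 55.4%, the two-dose vaccine 147/371 = 39.6% → the mRNA vaccine
The two-dose vaccine wins each age group but the mRNA vaccine wins overall — the comparison reverses. The two-dose vaccine's recipients skew toward 40–64, which has a lower base rate.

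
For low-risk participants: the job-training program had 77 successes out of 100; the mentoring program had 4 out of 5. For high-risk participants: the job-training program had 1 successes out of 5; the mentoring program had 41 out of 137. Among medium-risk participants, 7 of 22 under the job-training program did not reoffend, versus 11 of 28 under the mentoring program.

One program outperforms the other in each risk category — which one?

Low-risk: the job-training program 77/100 = 77.0%, the mentoring program 4/5 = 80.0% → the mentoring program
High-risk: the job-training program 1/5 = 20.0%, the mentoring program 41/137 = 29.9% → the mentoring program
Medium-risk: the job-training program 7/22 = 31.8%, the mentoring program 11/28 = 39.3% → the mentoring program
The mentoring program has the higher rate in all 3 groups.

the mentoring program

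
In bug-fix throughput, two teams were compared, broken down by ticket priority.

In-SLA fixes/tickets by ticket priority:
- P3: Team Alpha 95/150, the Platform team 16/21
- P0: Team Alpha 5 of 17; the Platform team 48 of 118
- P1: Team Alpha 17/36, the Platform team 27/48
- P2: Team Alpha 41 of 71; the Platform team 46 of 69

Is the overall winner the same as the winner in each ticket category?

No

P3: Team Alpha 95/150 = 63.3%, the Platform team 16/21 = 76.2% → the Platform team
P0: Team Alpha 5/17 = 29.4%, the Platform team 48/118 = 40.7% → the Platform team
P1: Team Alpha 17/36 = 47.2%, the Platform team 27/48 = 56.2% → the Platform team
P2: Team Alpha 41/71 = 57.7%, the Platform team 46/69 = 66.7% → the Platform team
Overall: Team Alpha 158/274 = 57.7%, the Platform team 137/256 = 53.5% → Team Alpha
The Platform team wins each ticket group but Team Alpha wins overall — the comparison reverses. The Platform team's tickets skew toward P0, which has a lower base rate.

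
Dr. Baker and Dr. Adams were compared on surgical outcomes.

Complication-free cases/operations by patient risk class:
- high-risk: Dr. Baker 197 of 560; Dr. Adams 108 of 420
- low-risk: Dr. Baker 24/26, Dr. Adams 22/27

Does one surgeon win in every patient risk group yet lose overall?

High-risk: Dr. Baker 197/560 = 35.2%, Dr. Adams 108/420 = 25.7% → Dr. Baker
Low-risk: Dr. Baker 24/26 = 92.3%, Dr. Adams 22/27 = 81.5% → Dr. Baker
Overall: Dr. Baker 221/586 = 37.7%, Dr. Adams 130/447 = 29.1% → Dr. Baker
Dr. Baker wins overall and in every patient risk group — no reversal.

No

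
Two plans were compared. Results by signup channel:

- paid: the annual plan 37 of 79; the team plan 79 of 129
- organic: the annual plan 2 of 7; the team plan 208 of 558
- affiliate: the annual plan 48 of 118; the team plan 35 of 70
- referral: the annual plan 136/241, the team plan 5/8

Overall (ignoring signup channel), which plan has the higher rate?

Paid: the annual plan 37/79 = 46.8%, the team plan 79/129 = 61.2% → the team plan
Organic: the annual plan 2/7 = 28.6%, the team plan 208/558 = 37.3% → the team plan
Affiliate: the annual plan 48/118 = 40.7%, the team plan 35/70 = 50.0% → the team plan
Referral: the annual plan 136/241 = 56.4%, the team plan 5/8 = 62.5% → the team plan
Overall: the annual plan 223/445 = 50.1%, the team plan 327/765 = 42.7% → the annual plan
(The team plan wins every signup group but the annual plan wins overall — the team plan's customers skew toward the low-rate organic group.)

the annual plan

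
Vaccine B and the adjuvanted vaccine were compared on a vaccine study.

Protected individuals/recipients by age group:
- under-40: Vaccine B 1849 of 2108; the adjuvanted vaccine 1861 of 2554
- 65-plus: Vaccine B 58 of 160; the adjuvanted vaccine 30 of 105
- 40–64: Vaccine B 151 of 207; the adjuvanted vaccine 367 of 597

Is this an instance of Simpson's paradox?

Under-40: Vaccine B 1849/2108 = 87.7%, the adjuvanted vaccine 1861/2554 = 72.9% → Vaccine B
65-plus: Vaccine B 58/160 = 36.2%, the adjuvanted vaccine 30/105 = 28.6% → Vaccine B
40–64: Vaccine B 151/207 = 72.9%, the adjuvanted vaccine 367/597 = 61.5% → Vaccine B
Overall: Vaccine B 2058/2475 = 83.2%, the adjuvanted vaccine 2258/3256 = 69.3% → Vaccine B
Vaccine B wins overall and in every age group — no reversal.

No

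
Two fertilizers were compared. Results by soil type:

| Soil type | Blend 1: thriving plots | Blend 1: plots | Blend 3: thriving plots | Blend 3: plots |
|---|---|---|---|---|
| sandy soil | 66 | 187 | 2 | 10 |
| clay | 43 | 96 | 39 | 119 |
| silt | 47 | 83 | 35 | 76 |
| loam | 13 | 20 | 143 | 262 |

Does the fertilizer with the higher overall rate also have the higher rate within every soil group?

No

Sandy soil: Blend 1 66/187 = 35.3%, Blend 3 2/10 = 20.0% → Blend 1
Clay: Blend 1 43/96 = 44.8%, Blend 3 39/119 = 32.8% → Blend 1
Silt: Blend 1 47/83 = 56.6%, Blend 3 35/76 = 46.1% → Blend 1
Loam: Blend 1 13/20 = 65.0%, Blend 3 143/262 = 54.6% → Blend 1
Overall: Blend 1 169/386 = 43.8%, Blend 3 219/467 = 46.9% → Blend 3
Blend 1 wins each soil group but Blend 3 wins overall — the comparison reverses. Blend 1's plots skew toward sandy soil, which has a lower base rate.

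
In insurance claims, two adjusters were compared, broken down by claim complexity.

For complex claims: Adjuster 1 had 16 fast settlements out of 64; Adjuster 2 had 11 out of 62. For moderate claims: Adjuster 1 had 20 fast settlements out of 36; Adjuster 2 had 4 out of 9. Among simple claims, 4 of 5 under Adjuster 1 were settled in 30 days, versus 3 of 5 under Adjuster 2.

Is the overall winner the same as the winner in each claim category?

Yes

Complex: Adjuster 1 16/64 = 25.0%, Adjuster 2 11/62 = 17.7% → Adjuster 1
Moderate: Adjuster 1 20/36 = 55.6%, Adjuster 2 4/9 = 44.4% → Adjuster 1
Simple: Adjuster 1 4/5 = 80.0%, Adjuster 2 3/5 = 60.0% → Adjuster 1
Overall: Adjuster 1 40/105 = 38.1%, Adjuster 2 18/76 = 23.7% → Adjuster 1
Adjuster 1 wins overall and in every claim group — no reversal.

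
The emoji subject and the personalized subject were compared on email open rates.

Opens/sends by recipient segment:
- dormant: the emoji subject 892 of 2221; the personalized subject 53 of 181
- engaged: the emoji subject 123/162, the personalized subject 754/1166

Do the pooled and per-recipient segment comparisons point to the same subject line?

Dormant: the emoji subject 892/2221 = 40.2%, the personalized subject 53/181 = 29.3% → the emoji subject
Engaged: the emoji subject 123/162 = 75.9%, the personalized subject 754/1166 = 64.7% → the emoji subject
Overall: the emoji subject 1015/2383 = 42.6%, the personalized subject 807/1347 = 59.9% → the personalized subject
The emoji subject wins each recipient group but the personalized subject wins overall — the comparison reverses. The emoji subject's sends skew toward dormant, which has a lower base rate.

No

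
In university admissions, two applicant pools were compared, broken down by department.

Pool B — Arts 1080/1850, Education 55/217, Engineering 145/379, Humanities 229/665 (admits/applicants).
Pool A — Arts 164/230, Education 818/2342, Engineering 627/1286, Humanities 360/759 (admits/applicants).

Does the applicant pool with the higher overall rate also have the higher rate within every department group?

Arts: Pool B 1080/1850 = 58.4%, Pool A 164/230 = 71.3% → Pool A
Education: Pool B 55/217 = 25.3%, Pool A 818/2342 = 34.9% → Pool A
Engineering: Pool B 145/379 = 38.3%, Pool A 627/1286 = 48.8% → Pool A
Humanities: Pool B 229/665 = 34.4%, Pool A 360/759 = 47.4% → Pool A
Overall: Pool B 1509/3111 = 48.5%, Pool A 1969/4617 = 42.6% → Pool B
Pool A wins each department group but Pool B wins overall — the comparison reverses. Pool A's applicants skew toward Education, which has a lower base rate.

No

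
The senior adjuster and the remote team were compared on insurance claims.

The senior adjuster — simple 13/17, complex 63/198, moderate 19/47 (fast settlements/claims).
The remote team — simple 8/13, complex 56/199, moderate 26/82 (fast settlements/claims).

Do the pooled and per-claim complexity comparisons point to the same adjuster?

Yes

Simple: the senior adjuster 13/17 = 76.5%, the remote team 8/13 = 61.5% → the senior adjuster
Complex: the senior adjuster 63/198 = 31.8%, the remote team 56/199 = 28.1% → the senior adjuster
Moderate: the senior adjuster 19/47 = 40.4%, the remote team 26/82 = 31.7% → the senior adjuster
Overall: the senior adjuster 95/262 = 36.3%, the remote team 90/294 = 30.6% → the senior adjuster
The senior adjuster wins overall and in every claim group — no reversal.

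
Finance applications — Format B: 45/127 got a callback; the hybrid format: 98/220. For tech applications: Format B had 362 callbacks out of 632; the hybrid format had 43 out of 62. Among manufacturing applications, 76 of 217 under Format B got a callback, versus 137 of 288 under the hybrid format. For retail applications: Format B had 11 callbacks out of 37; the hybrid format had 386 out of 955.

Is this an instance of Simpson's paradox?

Finance: Format B 45/127 = 35.4%, the hybrid format 98/220 = 44.5% → the hybrid format
Tech: Format B 362/632 = 57.3%, the hybrid format 43/62 = 69.4% → the hybrid format
Manufacturing: Format B 76/217 = 35.0%, the hybrid format 137/288 = 47.6% → the hybrid format
Retail: Format B 11/37 = 29.7%, the hybrid format 386/955 = 40.4% → the hybrid format
Overall: Format B 494/1013 = 48.8%, the hybrid format 664/1525 = 43.5% → Format B
The hybrid format wins each industry group but Format B wins overall — the comparison reverses. The hybrid format's applications skew toward retail, which has a lower base rate.

Yes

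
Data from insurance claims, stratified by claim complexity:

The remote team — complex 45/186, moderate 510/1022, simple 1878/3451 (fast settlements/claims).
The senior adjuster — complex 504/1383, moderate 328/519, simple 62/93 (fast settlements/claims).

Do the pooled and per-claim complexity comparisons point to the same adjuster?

No

Complex: the remote team 45/186 = 24.2%, the senior adjuster 504/1383 = 36.4% → the senior adjuster
Moderate: the remote team 510/1022 = 49.9%, the senior adjuster 328/519 = 63.2% → the senior adjuster
Simple: the remote team 1878/3451 = 54.4%, the senior adjuster 62/93 = 66.7% → the senior adjuster
Overall: the remote team 2433/4659 = 52.2%, the senior adjuster 894/1995 = 44.8% → the remote team
The senior adjuster wins each claim group but the remote team wins overall — the comparison reverses. The senior adjuster's claims skew toward complex, which has a lower base rate.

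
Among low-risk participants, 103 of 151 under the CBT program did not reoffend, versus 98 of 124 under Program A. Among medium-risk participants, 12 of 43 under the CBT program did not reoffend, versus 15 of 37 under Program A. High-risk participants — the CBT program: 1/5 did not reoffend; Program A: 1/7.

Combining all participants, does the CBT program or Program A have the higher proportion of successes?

Program A

Low-risk: the CBT program 103/151 = 68.2%, Program A 98/124 = 79.0% → Program A
Medium-risk: the CBT program 12/43 = 27.9%, Program A 15/37 = 40.5% → Program A
High-risk: the CBT program 1/5 = 20.0%, Program A 1/7 = 14.3% → the CBT program
Overall: the CBT program 116/199 = 58.3%, Program A 114/168 = 67.9% → Program A
(Neither sweeps every risk group, but Program A has the higher pooled rate.)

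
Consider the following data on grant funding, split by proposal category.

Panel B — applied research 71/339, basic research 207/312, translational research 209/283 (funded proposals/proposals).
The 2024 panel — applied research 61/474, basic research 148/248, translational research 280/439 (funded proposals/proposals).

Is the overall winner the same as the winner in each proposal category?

Applied research: Panel B 71/339 = 20.9%, the 2024 panel 61/474 = 12.9% → Panel B
Basic research: Panel B 207/312 = 66.3%, the 2024 panel 148/248 = 59.7% → Panel B
Translational research: Panel B 209/283 = 73.9%, the 2024 panel 280/439 = 63.8% → Panel B
Overall: Panel B 487/934 = 52.1%, the 2024 panel 489/1161 = 42.1% → Panel B
Panel B wins overall and in every proposal group — no reversal.

Yes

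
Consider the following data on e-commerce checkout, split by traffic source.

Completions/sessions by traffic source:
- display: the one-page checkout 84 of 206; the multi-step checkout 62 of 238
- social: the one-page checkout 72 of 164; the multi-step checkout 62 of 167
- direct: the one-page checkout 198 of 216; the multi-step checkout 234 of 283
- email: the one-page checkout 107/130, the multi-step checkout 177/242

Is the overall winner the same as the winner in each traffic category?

Yes

Display: the one-page checkout 84/206 = 40.8%, the multi-step checkout 62/238 = 26.1% → the one-page checkout
Social: the one-page checkout 72/164 = 43.9%, the multi-step checkout 62/167 = 37.1% → the one-page checkout
Direct: the one-page checkout 198/216 = 91.7%, the multi-step checkout 234/283 = 82.7% → the one-page checkout
Email: the one-page checkout 107/130 = 82.3%, the multi-step checkout 177/242 = 73.1% → the one-page checkout
Overall: the one-page checkout 461/716 = 64.4%, the multi-step checkout 535/930 = 57.5% → the one-page checkout
The one-page checkout wins overall and in every traffic group — no reversal.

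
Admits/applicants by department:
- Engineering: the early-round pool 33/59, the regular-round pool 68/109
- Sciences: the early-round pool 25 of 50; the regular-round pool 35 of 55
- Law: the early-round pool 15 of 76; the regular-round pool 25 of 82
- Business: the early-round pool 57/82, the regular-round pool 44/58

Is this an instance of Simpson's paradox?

No

Engineering: the early-round pool 33/59 = 55.9%, the regular-round pool 68/109 = 62.4% → the regular-round pool
Sciences: the early-round pool 25/50 = 50.0%, the regular-round pool 35/55 = 63.6% → the regular-round pool
Law: the early-round pool 15/76 = 19.7%, the regular-round pool 25/82 = 30.5% → the regular-round pool
Business: the early-round pool 57/82 = 69.5%, the regular-round pool 44/58 = 75.9% → the regular-round pool
Overall: the early-round pool 130/267 = 48.7%, the regular-round pool 172/304 = 56.6% → the regular-round pool
The regular-round pool wins overall and in every department group — no reversal.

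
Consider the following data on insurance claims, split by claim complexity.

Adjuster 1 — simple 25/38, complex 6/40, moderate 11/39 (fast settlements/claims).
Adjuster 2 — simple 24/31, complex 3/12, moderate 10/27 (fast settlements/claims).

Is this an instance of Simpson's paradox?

Simple: Adjuster 1 25/38 = 65.8%, Adjuster 2 24/31 = 77.4% → Adjuster 2
Complex: Adjuster 1 6/40 = 15.0%, Adjuster 2 3/12 = 25.0% → Adjuster 2
Moderate: Adjuster 1 11/39 = 28.2%, Adjuster 2 10/27 = 37.0% → Adjuster 2
Overall: Adjuster 1 42/117 = 35.9%, Adjuster 2 37/70 = 52.9% → Adjuster 2
Adjuster 2 wins overall and in every claim group — no reversal.

No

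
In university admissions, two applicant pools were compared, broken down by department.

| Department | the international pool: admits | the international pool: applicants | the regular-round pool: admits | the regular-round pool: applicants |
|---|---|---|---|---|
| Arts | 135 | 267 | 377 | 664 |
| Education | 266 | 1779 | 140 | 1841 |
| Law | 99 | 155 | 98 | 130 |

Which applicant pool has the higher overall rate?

the regular-round pool

Arts: the international pool 135/267 = 50.6%, the regular-round pool 377/664 = 56.8% → the regular-round pool
Education: the international pool 266/1779 = 15.0%, the regular-round pool 140/1841 = 7.6% → the international pool
Law: the international pool 99/155 = 63.9%, the regular-round pool 98/130 = 75.4% → the regular-round pool
Overall: the international pool 500/2201 = 22.7%, the regular-round pool 615/2635 = 23.3% → the regular-round pool
(Neither sweeps every department group, but the regular-round pool has the higher pooled rate.)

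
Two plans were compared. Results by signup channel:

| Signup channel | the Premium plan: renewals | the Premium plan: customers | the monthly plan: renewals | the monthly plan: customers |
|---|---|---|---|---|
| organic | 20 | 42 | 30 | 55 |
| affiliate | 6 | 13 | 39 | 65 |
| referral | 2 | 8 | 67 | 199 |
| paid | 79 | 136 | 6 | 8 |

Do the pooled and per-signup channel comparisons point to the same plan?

No

Organic: the Premium plan 20/42 = 47.6%, the monthly plan 30/55 = 54.5% → the monthly plan
Affiliate: the Premium plan 6/13 = 46.2%, the monthly plan 39/65 = 60.0% → the monthly plan
Referral: the Premium plan 2/8 = 25.0%, the monthly plan 67/199 = 33.7% → the monthly plan
Paid: the Premium plan 79/136 = 58.1%, the monthly plan 6/8 = 75.0% → the monthly plan
Overall: the Premium plan 107/199 = 53.8%, the monthly plan 142/327 = 43.4% → the Premium plan
The monthly plan wins each signup group but the Premium plan wins overall — the comparison reverses. The monthly plan's customers skew toward referral, which has a lower base rate.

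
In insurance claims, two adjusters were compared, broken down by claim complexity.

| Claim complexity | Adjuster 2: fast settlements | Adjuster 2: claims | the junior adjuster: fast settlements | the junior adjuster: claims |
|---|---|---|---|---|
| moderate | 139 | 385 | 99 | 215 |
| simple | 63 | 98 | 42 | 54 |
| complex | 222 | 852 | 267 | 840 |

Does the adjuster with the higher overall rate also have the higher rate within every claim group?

Moderate: Adjuster 2 139/385 = 36.1%, the junior adjuster 99/215 = 46.0% → the junior adjuster
Simple: Adjuster 2 63/98 = 64.3%, the junior adjuster 42/54 = 77.8% → the junior adjuster
Complex: Adjuster 2 222/852 = 26.1%, the junior adjuster 267/840 = 31.8% → the junior adjuster
Overall: Adjuster 2 424/1335 = 31.8%, the junior adjuster 408/1109 = 36.8% → the junior adjuster
The junior adjuster wins overall and in every claim group — no reversal.

Yes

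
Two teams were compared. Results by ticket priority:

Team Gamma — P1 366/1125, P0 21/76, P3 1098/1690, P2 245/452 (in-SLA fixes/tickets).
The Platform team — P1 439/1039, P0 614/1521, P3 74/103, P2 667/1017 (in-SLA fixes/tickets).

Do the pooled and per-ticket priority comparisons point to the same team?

P1: Team Gamma 366/1125 = 32.5%, the Platform team 439/1039 = 42.3% → the Platform team
P0: Team Gamma 21/76 = 27.6%, the Platform team 614/1521 = 40.4% → the Platform team
P3: Team Gamma 1098/1690 = 65.0%, the Platform team 74/103 = 71.8% → the Platform team
P2: Team Gamma 245/452 = 54.2%, the Platform team 667/1017 = 65.6% → the Platform team
Overall: Team Gamma 1730/3343 = 51.7%, the Platform team 1794/3680 = 48.8% → Team Gamma
The Platform team wins each ticket group but Team Gamma wins overall — the comparison reverses. The Platform team's tickets skew toward P0, which has a lower base rate.

No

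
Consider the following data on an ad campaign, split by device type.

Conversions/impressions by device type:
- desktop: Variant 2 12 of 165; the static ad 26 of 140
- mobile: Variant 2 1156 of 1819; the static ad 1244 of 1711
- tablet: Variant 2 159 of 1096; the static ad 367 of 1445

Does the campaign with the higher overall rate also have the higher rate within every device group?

Desktop: Variant 2 12/165 = 7.3%, the static ad 26/140 = 18.6% → the static ad
Mobile: Variant 2 1156/1819 = 63.6%, the static ad 1244/1711 = 72.7% → the static ad
Tablet: Variant 2 159/1096 = 14.5%, the static ad 367/1445 = 25.4% → the static ad
Overall: Variant 2 1327/3080 = 43.1%, the static ad 1637/3296 = 49.7% → the static ad
The static ad wins overall and in every device group — no reversal.

Yes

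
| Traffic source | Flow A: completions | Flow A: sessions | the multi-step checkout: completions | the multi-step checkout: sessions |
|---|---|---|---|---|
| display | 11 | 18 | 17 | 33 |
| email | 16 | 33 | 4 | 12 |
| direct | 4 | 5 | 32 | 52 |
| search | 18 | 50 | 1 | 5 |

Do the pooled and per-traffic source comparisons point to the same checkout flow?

Display: Flow A 11/18 = 61.1%, the multi-step checkout 17/33 = 51.5% → Flow A
Email: Flow A 16/33 = 48.5%, the multi-step checkout 4/12 = 33.3% → Flow A
Direct: Flow A 4/5 = 80.0%, the multi-step checkout 32/52 = 61.5% → Flow A
Search: Flow A 18/50 = 36.0%, the multi-step checkout 1/5 = 20.0% → Flow A
Overall: Flow A 49/106 = 46.2%, the multi-step checkout 54/102 = 52.9% → the multi-step checkout
Flow A wins each traffic group but the multi-step checkout wins overall — the comparison reverses. Flow A's sessions skew toward search, which has a lower base rate.

No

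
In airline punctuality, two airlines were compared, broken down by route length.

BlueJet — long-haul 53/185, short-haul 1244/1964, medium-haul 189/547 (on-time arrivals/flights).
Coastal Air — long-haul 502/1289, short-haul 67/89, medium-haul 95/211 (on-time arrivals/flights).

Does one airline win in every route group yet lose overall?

Long-haul: BlueJet 53/185 = 28.6%, Coastal Air 502/1289 = 38.9% → Coastal Air
Short-haul: BlueJet 1244/1964 = 63.3%, Coastal Air 67/89 = 75.3% → Coastal Air
Medium-haul: BlueJet 189/547 = 34.6%, Coastal Air 95/211 = 45.0% → Coastal Air
Overall: BlueJet 1486/2696 = 55.1%, Coastal Air 664/1589 = 41.8% → BlueJet
Coastal Air wins each route group but BlueJet wins overall — the comparison reverses. Coastal Air's flights skew toward long-haul, which has a lower base rate.

Yes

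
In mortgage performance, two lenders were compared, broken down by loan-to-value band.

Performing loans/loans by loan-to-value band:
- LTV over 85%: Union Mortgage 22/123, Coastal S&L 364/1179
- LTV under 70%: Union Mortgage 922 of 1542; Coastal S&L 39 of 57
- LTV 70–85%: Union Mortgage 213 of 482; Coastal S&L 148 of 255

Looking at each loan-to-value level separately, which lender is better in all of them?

Coastal S&L

LTV over 85%: Union Mortgage 22/123 = 17.9%, Coastal S&L 364/1179 = 30.9% → Coastal S&L
LTV under 70%: Union Mortgage 922/1542 = 59.8%, Coastal S&L 39/57 = 68.4% → Coastal S&L
LTV 70–85%: Union Mortgage 213/482 = 44.2%, Coastal S&L 148/255 = 58.0% → Coastal S&L
Coastal S&L has the higher rate in all 3 groups.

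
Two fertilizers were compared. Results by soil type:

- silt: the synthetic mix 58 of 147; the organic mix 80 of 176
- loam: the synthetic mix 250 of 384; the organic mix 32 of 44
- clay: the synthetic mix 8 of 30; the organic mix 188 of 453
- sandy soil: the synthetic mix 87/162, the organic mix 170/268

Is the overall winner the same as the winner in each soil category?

Silt: the synthetic mix 58/147 = 39.5%, the organic mix 80/176 = 45.5% → the organic mix
Loam: the synthetic mix 250/384 = 65.1%, the organic mix 32/44 = 72.7% → the organic mix
Clay: the synthetic mix 8/30 = 26.7%, the organic mix 188/453 = 41.5% → the organic mix
Sandy soil: the synthetic mix 87/162 = 53.7%, the organic mix 170/268 = 63.4% → the organic mix
Overall: the synthetic mix 403/723 = 55.7%, the organic mix 470/941 = 49.9% → the synthetic mix
The organic mix wins each soil group but the synthetic mix wins overall — the comparison reverses. The organic mix's plots skew toward clay, which has a lower base rate.

No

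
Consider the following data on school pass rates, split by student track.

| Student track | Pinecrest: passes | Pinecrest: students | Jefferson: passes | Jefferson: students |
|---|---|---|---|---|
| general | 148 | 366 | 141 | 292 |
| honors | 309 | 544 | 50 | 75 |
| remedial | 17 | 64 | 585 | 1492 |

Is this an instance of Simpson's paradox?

General: Pinecrest 148/366 = 40.4%, Jefferson 141/292 = 48.3% → Jefferson
Honors: Pinecrest 309/544 = 56.8%, Jefferson 50/75 = 66.7% → Jefferson
Remedial: Pinecrest 17/64 = 26.6%, Jefferson 585/1492 = 39.2% → Jefferson
Overall: Pinecrest 474/974 = 48.7%, Jefferson 776/1859 = 41.7% → Pinecrest
Jefferson wins each student group but Pinecrest wins overall — the comparison reverses. Jefferson's students skew toward remedial, which has a lower base rate.

Yes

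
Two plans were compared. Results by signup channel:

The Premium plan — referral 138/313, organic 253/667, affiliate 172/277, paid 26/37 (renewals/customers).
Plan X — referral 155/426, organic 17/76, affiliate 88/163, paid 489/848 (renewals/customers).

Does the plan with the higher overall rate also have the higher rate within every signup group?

Referral: the Premium plan 138/313 = 44.1%, Plan X 155/426 = 36.4% → the Premium plan
Organic: the Premium plan 253/667 = 37.9%, Plan X 17/76 = 22.4% → the Premium plan
Affiliate: the Premium plan 172/277 = 62.1%, Plan X 88/163 = 54.0% → the Premium plan
Paid: the Premium plan 26/37 = 70.3%, Plan X 489/848 = 57.7% → the Premium plan
Overall: the Premium plan 589/1294 = 45.5%, Plan X 749/1513 = 49.5% → Plan X
The Premium plan wins each signup group but Plan X wins overall — the comparison reverses. The Premium plan's customers skew toward organic, which has a lower base rate.

No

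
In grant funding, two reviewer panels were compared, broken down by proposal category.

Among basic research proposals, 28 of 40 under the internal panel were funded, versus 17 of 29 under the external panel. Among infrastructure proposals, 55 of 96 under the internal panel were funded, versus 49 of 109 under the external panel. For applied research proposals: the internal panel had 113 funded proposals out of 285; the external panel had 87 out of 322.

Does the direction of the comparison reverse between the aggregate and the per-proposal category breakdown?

No

Basic research: the internal panel 28/40 = 70.0%, the external panel 17/29 = 58.6% → the internal panel
Infrastructure: the internal panel 55/96 = 57.3%, the external panel 49/109 = 45.0% → the internal panel
Applied research: the internal panel 113/285 = 39.6%, the external panel 87/322 = 27.0% → the internal panel
Overall: the internal panel 196/421 = 46.6%, the external panel 153/460 = 33.3% → the internal panel
The internal panel wins overall and in every proposal group — no reversal.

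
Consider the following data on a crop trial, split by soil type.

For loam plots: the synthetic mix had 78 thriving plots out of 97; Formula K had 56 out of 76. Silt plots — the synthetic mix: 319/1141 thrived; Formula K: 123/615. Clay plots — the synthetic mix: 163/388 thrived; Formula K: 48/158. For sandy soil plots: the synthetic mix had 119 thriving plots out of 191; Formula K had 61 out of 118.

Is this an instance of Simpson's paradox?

Loam: the synthetic mix 78/97 = 80.4%, Formula K 56/76 = 73.7% → the synthetic mix
Silt: the synthetic mix 319/1141 = 28.0%, Formula K 123/615 = 20.0% → the synthetic mix
Clay: the synthetic mix 163/388 = 42.0%, Formula K 48/158 = 30.4% → the synthetic mix
Sandy soil: the synthetic mix 119/191 = 62.3%, Formula K 61/118 = 51.7% → the synthetic mix
Overall: the synthetic mix 679/1817 = 37.4%, Formula K 288/967 = 29.8% → the synthetic mix
The synthetic mix wins overall and in every soil group — no reversal.

No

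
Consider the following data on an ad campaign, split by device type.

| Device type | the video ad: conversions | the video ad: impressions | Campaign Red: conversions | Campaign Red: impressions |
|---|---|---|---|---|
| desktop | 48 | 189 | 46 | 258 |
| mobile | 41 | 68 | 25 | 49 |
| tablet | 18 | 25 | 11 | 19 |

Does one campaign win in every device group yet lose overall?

Desktop: the video ad 48/189 = 25.4%, Campaign Red 46/258 = 17.8% → the video ad
Mobile: the video ad 41/68 = 60.3%, Campaign Red 25/49 = 51.0% → the video ad
Tablet: the video ad 18/25 = 72.0%, Campaign Red 11/19 = 57.9% → the video ad
Overall: the video ad 107/282 = 37.9%, Campaign Red 82/326 = 25.2% → the video ad
The video ad wins overall and in every device group — no reversal.

No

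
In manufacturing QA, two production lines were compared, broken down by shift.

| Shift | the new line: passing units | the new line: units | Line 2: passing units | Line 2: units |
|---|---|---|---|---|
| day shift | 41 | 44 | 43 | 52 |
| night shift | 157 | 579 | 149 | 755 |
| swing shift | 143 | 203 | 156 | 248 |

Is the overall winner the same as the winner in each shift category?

Day shift: the new line 41/44 = 93.2%, Line 2 43/52 = 82.7% → the new line
Night shift: the new line 157/579 = 27.1%, Line 2 149/755 = 19.7% → the new line
Swing shift: the new line 143/203 = 70.4%, Line 2 156/248 = 62.9% → the new line
Overall: the new line 341/826 = 41.3%, Line 2 348/1055 = 33.0% → the new line
The new line wins overall and in every shift group — no reversal.

Yes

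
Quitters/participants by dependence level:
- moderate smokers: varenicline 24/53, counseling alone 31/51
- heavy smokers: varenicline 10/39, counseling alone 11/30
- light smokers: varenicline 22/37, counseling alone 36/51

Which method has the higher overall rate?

Moderate smokers: varenicline 24/53 = 45.3%, counseling alone 31/51 = 60.8% → counseling alone
Heavy smokers: varenicline 10/39 = 25.6%, counseling alone 11/30 = 36.7% → counseling alone
Light smokers: varenicline 22/37 = 59.5%, counseling alone 36/51 = 70.6% → counseling alone
Overall: varenicline 56/129 = 43.4%, counseling alone 78/132 = 59.1% → counseling alone

counseling alone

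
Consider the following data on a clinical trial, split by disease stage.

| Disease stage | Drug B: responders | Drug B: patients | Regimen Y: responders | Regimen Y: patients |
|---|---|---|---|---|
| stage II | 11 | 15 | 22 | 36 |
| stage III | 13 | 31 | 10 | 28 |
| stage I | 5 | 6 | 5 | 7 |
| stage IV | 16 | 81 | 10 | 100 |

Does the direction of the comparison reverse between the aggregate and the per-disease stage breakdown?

Stage II: Drug B 11/15 = 73.3%, Regimen Y 22/36 = 61.1% → Drug B
Stage III: Drug B 13/31 = 41.9%, Regimen Y 10/28 = 35.7% → Drug B
Stage I: Drug B 5/6 = 83.3%, Regimen Y 5/7 = 71.4% → Drug B
Stage IV: Drug B 16/81 = 19.8%, Regimen Y 10/100 = 10.0% → Drug B
Overall: Drug B 45/133 = 33.8%, Regimen Y 47/171 = 27.5% → Drug B
Drug B wins overall and in every disease group — no reversal.

No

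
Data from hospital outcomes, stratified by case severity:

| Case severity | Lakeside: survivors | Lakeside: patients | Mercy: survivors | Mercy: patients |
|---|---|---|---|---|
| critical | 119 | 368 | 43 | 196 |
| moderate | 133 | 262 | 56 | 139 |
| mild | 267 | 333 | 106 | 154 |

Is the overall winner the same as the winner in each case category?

Yes

Critical: Lakeside 119/368 = 32.3%, Mercy 43/196 = 21.9% → Lakeside
Moderate: Lakeside 133/262 = 50.8%, Mercy 56/139 = 40.3% → Lakeside
Mild: Lakeside 267/333 = 80.2%, Mercy 106/154 = 68.8% → Lakeside
Overall: Lakeside 519/963 = 53.9%, Mercy 205/489 = 41.9% → Lakeside
Lakeside wins overall and in every case group — no reversal.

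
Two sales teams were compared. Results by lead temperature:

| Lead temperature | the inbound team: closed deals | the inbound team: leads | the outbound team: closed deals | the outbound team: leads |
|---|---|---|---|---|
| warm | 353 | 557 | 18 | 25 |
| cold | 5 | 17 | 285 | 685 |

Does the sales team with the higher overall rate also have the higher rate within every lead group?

No

Warm: the inbound team 353/557 = 63.4%, the outbound team 18/25 = 72.0% → the outbound team
Cold: the inbound team 5/17 = 29.4%, the outbound team 285/685 = 41.6% → the outbound team
Overall: the inbound team 358/574 = 62.4%, the outbound team 303/710 = 42.7% → the inbound team
The outbound team wins each lead group but the inbound team wins overall — the comparison reverses. The outbound team's leads skew toward cold, which has a lower base rate.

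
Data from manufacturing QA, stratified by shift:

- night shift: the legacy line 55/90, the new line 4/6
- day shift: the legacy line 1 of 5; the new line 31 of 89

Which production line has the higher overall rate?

the legacy line

Night shift: the legacy line 55/90 = 61.1%, the new line 4/6 = 66.7% → the new line
Day shift: the legacy line 1/5 = 20.0%, the new line 31/89 = 34.8% → the new line
Overall: the legacy line 56/95 = 58.9%, the new line 35/95 = 36.8% → the legacy line
(The new line wins every shift group but the legacy line wins overall — the new line's units skew toward the low-rate day shift group.)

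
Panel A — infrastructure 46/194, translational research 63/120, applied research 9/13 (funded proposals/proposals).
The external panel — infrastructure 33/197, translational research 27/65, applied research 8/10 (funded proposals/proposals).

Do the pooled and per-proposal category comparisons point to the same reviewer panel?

No

Infrastructure: Panel A 46/194 = 23.7%, the external panel 33/197 = 16.8% → Panel A
Translational research: Panel A 63/120 = 52.5%, the external panel 27/65 = 41.5% → Panel A
Applied research: Panel A 9/13 = 69.2%, the external panel 8/10 = 80.0% → the external panel
Overall: Panel A 118/327 = 36.1%, the external panel 68/272 = 25.0% → Panel A
Neither sweeps: Panel A wins 2 of 3 groups, the external panel wins 1. Panel A wins overall but not every group — no Simpson reversal.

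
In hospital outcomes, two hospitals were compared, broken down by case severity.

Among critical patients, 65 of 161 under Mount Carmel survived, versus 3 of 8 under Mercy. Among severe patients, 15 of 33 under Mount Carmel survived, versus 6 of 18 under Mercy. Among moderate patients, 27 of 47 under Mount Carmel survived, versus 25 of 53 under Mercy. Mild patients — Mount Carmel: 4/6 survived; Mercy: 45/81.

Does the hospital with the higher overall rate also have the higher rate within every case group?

No

Critical: Mount Carmel 65/161 = 40.4%, Mercy 3/8 = 37.5% → Mount Carmel
Severe: Mount Carmel 15/33 = 45.5%, Mercy 6/18 = 33.3% → Mount Carmel
Moderate: Mount Carmel 27/47 = 57.4%, Mercy 25/53 = 47.2% → Mount Carmel
Mild: Mount Carmel 4/6 = 66.7%, Mercy 45/81 = 55.6% → Mount Carmel
Overall: Mount Carmel 111/247 = 44.9%, Mercy 79/160 = 49.4% → Mercy
Mount Carmel wins each case group but Mercy wins overall — the comparison reverses. Mount Carmel's patients skew toward critical, which has a lower base rate.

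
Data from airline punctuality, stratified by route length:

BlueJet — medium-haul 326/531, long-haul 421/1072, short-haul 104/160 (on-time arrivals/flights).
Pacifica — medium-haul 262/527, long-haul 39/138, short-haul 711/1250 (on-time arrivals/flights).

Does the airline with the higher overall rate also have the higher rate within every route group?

Medium-haul: BlueJet 326/531 = 61.4%, Pacifica 262/527 = 49.7% → BlueJet
Long-haul: BlueJet 421/1072 = 39.3%, Pacifica 39/138 = 28.3% → BlueJet
Short-haul: BlueJet 104/160 = 65.0%, Pacifica 711/1250 = 56.9% → BlueJet
Overall: BlueJet 851/1763 = 48.3%, Pacifica 1012/1915 = 52.8% → Pacifica
BlueJet wins each route group but Pacifica wins overall — the comparison reverses. BlueJet's flights skew toward long-haul, which has a lower base rate.

No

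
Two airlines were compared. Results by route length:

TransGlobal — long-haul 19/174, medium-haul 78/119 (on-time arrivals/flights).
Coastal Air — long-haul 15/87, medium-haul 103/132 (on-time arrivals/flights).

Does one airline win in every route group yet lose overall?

Long-haul: TransGlobal 19/174 = 10.9%, Coastal Air 15/87 = 17.2% → Coastal Air
Medium-haul: TransGlobal 78/119 = 65.5%, Coastal Air 103/132 = 78.0% → Coastal Air
Overall: TransGlobal 97/293 = 33.1%, Coastal Air 118/219 = 53.9% → Coastal Air
Coastal Air wins overall and in every route group — no reversal.

No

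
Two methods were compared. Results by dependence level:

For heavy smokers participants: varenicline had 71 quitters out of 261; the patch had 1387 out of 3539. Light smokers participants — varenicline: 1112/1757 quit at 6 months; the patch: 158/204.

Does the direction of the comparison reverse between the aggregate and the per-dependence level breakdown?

Heavy smokers: varenicline 71/261 = 27.2%, the patch 1387/3539 = 39.2% → the patch
Light smokers: varenicline 1112/1757 = 63.3%, the patch 158/204 = 77.5% → the patch
Overall: varenicline 1183/2018 = 58.6%, the patch 1545/3743 = 41.3% → varenicline
The patch wins each dependence group but varenicline wins overall — the comparison reverses. The patch's participants skew toward heavy smokers, which has a lower base rate.

Yes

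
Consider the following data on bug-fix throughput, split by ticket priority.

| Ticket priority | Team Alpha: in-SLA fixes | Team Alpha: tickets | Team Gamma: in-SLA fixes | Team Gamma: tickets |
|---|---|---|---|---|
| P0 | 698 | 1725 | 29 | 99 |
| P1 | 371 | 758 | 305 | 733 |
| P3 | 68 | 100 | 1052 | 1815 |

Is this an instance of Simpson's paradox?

Yes

P0: Team Alpha 698/1725 = 40.5%, Team Gamma 29/99 = 29.3% → Team Alpha
P1: Team Alpha 371/758 = 48.9%, Team Gamma 305/733 = 41.6% → Team Alpha
P3: Team Alpha 68/100 = 68.0%, Team Gamma 1052/1815 = 58.0% → Team Alpha
Overall: Team Alpha 1137/2583 = 44.0%, Team Gamma 1386/2647 = 52.4% → Team Gamma
Team Alpha wins each ticket group but Team Gamma wins overall — the comparison reverses. Team Alpha's tickets skew toward P0, which has a lower base rate.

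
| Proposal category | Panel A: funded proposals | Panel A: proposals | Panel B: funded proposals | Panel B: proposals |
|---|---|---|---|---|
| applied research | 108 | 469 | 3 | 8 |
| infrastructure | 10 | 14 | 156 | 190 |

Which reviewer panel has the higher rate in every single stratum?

Panel B

Applied research: Panel A 108/469 = 23.0%, Panel B 3/8 = 37.5% → Panel B
Infrastructure: Panel A 10/14 = 71.4%, Panel B 156/190 = 82.1% → Panel B
Panel B has the higher rate in both groups.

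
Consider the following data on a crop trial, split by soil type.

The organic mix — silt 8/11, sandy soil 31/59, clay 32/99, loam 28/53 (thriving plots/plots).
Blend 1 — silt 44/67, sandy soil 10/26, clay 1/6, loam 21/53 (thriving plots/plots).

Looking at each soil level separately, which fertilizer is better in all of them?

the organic mix

Silt: the organic mix 8/11 = 72.7%, Blend 1 44/67 = 65.7% → the organic mix
Sandy soil: the organic mix 31/59 = 52.5%, Blend 1 10/26 = 38.5% → the organic mix
Clay: the organic mix 32/99 = 32.3%, Blend 1 1/6 = 16.7% → the organic mix
Loam: the organic mix 28/53 = 52.8%, Blend 1 21/53 = 39.6% → the organic mix
The organic mix has the higher rate in all 4 groups.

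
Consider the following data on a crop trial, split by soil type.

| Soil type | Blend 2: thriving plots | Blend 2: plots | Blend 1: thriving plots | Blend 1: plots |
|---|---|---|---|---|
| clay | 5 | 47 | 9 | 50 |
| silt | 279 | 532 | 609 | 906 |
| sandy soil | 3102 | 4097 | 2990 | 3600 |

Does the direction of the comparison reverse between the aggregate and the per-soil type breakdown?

No

Clay: Blend 2 5/47 = 10.6%, Blend 1 9/50 = 18.0% → Blend 1
Silt: Blend 2 279/532 = 52.4%, Blend 1 609/906 = 67.2% → Blend 1
Sandy soil: Blend 2 3102/4097 = 75.7%, Blend 1 2990/3600 = 83.1% → Blend 1
Overall: Blend 2 3386/4676 = 72.4%, Blend 1 3608/4556 = 79.2% → Blend 1
Blend 1 wins overall and in every soil group — no reversal.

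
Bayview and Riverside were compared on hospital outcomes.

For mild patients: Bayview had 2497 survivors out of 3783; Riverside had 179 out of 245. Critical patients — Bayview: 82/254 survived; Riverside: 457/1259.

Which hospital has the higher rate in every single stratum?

Mild: Bayview 2497/3783 = 66.0%, Riverside 179/245 = 73.1% → Riverside
Critical: Bayview 82/254 = 32.3%, Riverside 457/1259 = 36.3% → Riverside
Riverside has the higher rate in both groups.

Riverside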